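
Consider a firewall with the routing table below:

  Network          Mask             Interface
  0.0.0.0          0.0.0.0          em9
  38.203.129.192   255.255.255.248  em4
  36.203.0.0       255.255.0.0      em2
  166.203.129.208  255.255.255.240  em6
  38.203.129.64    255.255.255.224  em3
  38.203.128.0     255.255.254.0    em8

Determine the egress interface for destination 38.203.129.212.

Routes whose prefix contains 38.203.129.212:
  0.0.0.0/0 (default, matches everything) -> em9
  38.203.128.0/23 (38.203.128.0 - 38.203.129.255) -> em8
More-specific entries that do NOT match:
  38.203.129.192/29 (38.203.129.192 - 38.203.129.199) does not contain 38.203.129.212
  166.203.129.208/28 (166.203.129.208 - 166.203.129.223) does not contain 38.203.129.212
  38.203.129.64/27 (38.203.129.64 - 38.203.129.95) does not contain 38.203.129.212
Longest matching prefix is /23 -> interface em8.

em8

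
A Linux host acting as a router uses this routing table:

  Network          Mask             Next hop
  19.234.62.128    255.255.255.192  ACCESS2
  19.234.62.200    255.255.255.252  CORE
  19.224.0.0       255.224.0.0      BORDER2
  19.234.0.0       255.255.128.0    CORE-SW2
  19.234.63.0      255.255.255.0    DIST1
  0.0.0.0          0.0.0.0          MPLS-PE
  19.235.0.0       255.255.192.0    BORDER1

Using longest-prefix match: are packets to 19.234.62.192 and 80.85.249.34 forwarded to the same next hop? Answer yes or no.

19.234.62.192: longest match 19.234.0.0/17 -> CORE-SW2
80.85.249.34: longest match 0.0.0.0/0 -> MPLS-PE

no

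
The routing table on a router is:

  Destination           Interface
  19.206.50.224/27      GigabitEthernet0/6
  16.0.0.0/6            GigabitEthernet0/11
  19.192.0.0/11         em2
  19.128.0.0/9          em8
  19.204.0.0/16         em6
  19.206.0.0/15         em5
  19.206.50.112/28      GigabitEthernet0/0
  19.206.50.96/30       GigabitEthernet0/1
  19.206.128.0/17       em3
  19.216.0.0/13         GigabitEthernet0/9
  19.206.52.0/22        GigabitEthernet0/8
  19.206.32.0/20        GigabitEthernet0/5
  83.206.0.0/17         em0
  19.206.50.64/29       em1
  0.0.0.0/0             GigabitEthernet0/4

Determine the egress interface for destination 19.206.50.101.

Routes whose prefix contains 19.206.50.101:
  0.0.0.0/0 (default, matches everything) -> GigabitEthernet0/4
  16.0.0.0/6 (16.0.0.0 - 19.255.255.255) -> GigabitEthernet0/11
  19.128.0.0/9 (19.128.0.0 - 19.255.255.255) -> em8
  19.192.0.0/11 (19.192.0.0 - 19.223.255.255) -> em2
  19.206.0.0/15 (19.206.0.0 - 19.207.255.255) -> em5
More-specific entries that do NOT match:
  19.206.50.96/30 (19.206.50.96 - 19.206.50.99) does not contain 19.206.50.101
  19.206.50.64/29 (19.206.50.64 - 19.206.50.71) does not contain 19.206.50.101
  19.206.50.112/28 (19.206.50.112 - 19.206.50.127) does not contain 19.206.50.101
  19.206.50.224/27 (19.206.50.224 - 19.206.50.255) does not contain 19.206.50.101
  19.206.52.0/22 (19.206.52.0 - 19.206.55.255) does not contain 19.206.50.101
  19.206.32.0/20 (19.206.32.0 - 19.206.47.255) does not contain 19.206.50.101
  19.206.128.0/17 (19.206.128.0 - 19.206.255.255) does not contain 19.206.50.101
  83.206.0.0/17 (83.206.0.0 - 83.206.127.255) does not contain 19.206.50.101
  19.204.0.0/16 (19.204.0.0 - 19.204.255.255) does not contain 19.206.50.101
Longest matching prefix is /15 -> interface em5.

em5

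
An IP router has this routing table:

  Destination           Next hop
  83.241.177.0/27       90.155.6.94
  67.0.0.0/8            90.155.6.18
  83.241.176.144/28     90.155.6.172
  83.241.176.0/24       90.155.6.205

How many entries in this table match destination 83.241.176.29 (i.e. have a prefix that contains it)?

1

Prefixes containing 83.241.176.29:
  83.241.176.0/24 (83.241.176.0 - 83.241.176.255)
Total matching entries: 1.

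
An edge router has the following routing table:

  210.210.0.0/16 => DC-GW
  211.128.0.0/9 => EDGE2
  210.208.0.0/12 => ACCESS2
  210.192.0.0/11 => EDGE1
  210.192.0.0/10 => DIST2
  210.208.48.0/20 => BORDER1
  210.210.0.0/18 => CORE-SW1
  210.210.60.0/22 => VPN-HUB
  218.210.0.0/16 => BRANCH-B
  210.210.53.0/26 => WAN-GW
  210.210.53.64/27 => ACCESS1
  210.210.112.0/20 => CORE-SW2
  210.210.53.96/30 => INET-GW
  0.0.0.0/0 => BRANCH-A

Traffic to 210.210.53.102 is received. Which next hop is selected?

CORE-SW1

Routes whose prefix contains 210.210.53.102:
  0.0.0.0/0 (default, matches everything) -> BRANCH-A
  210.192.0.0/10 (210.192.0.0 - 210.255.255.255) -> DIST2
  210.192.0.0/11 (210.192.0.0 - 210.223.255.255) -> EDGE1
  210.208.0.0/12 (210.208.0.0 - 210.223.255.255) -> ACCESS2
  210.210.0.0/16 (210.210.0.0 - 210.210.255.255) -> DC-GW
  210.210.0.0/18 (210.210.0.0 - 210.210.63.255) -> CORE-SW1
More-specific entries that do NOT match:
  210.210.53.96/30 (210.210.53.96 - 210.210.53.99) does not contain 210.210.53.102
  210.210.53.64/27 (210.210.53.64 - 210.210.53.95) does not contain 210.210.53.102
  210.210.53.0/26 (210.210.53.0 - 210.210.53.63) does not contain 210.210.53.102
  210.210.60.0/22 (210.210.60.0 - 210.210.63.255) does not contain 210.210.53.102
  210.208.48.0/20 (210.208.48.0 - 210.208.63.255) does not contain 210.210.53.102
  210.210.112.0/20 (210.210.112.0 - 210.210.127.255) does not contain 210.210.53.102
Longest matching prefix is /18 -> next hop CORE-SW1.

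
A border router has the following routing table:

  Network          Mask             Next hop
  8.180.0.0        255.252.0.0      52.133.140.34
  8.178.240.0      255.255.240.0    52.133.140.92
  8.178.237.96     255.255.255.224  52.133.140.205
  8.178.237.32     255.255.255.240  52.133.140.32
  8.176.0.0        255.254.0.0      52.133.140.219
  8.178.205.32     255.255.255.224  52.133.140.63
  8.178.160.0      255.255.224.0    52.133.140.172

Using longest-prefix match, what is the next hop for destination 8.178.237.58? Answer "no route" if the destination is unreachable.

no route

No entry's prefix contains 8.178.237.58; there is no default route.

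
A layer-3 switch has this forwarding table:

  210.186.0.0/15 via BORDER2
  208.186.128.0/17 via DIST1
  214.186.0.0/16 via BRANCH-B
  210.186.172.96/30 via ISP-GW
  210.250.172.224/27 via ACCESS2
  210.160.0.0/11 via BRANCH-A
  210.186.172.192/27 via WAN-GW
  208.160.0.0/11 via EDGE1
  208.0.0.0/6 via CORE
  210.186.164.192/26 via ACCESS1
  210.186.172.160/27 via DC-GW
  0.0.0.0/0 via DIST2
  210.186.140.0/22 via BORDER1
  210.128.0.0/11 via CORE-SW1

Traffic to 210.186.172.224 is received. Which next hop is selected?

Routes whose prefix contains 210.186.172.224:
  0.0.0.0/0 (default, matches everything) -> DIST2
  208.0.0.0/6 (208.0.0.0 - 211.255.255.255) -> CORE
  210.160.0.0/11 (210.160.0.0 - 210.191.255.255) -> BRANCH-A
  210.186.0.0/15 (210.186.0.0 - 210.187.255.255) -> BORDER2
More-specific entries that do NOT match:
  210.186.172.96/30 (210.186.172.96 - 210.186.172.99) does not contain 210.186.172.224
  210.250.172.224/27 (210.250.172.224 - 210.250.172.255) does not contain 210.186.172.224
  210.186.172.192/27 (210.186.172.192 - 210.186.172.223) does not contain 210.186.172.224
  210.186.172.160/27 (210.186.172.160 - 210.186.172.191) does not contain 210.186.172.224
  210.186.164.192/26 (210.186.164.192 - 210.186.164.255) does not contain 210.186.172.224
  210.186.140.0/22 (210.186.140.0 - 210.186.143.255) does not contain 210.186.172.224
  208.186.128.0/17 (208.186.128.0 - 208.186.255.255) does not contain 210.186.172.224
  214.186.0.0/16 (214.186.0.0 - 214.186.255.255) does not contain 210.186.172.224
Longest matching prefix is /15 -> next hop BORDER2.

BORDER2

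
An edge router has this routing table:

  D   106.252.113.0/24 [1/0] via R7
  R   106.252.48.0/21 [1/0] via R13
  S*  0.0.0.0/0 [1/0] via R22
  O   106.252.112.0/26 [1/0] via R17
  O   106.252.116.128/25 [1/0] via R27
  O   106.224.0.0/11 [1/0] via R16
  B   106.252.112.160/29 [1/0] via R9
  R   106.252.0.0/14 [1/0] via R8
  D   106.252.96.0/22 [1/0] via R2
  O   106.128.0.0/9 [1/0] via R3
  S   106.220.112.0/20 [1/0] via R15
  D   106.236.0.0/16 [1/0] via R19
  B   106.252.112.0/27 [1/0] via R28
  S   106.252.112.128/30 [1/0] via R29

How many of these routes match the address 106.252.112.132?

Prefixes containing 106.252.112.132:
  0.0.0.0/0 (default, matches everything)
  106.128.0.0/9 (106.128.0.0 - 106.255.255.255)
  106.224.0.0/11 (106.224.0.0 - 106.255.255.255)
  106.252.0.0/14 (106.252.0.0 - 106.255.255.255)
Total matching entries: 4.

4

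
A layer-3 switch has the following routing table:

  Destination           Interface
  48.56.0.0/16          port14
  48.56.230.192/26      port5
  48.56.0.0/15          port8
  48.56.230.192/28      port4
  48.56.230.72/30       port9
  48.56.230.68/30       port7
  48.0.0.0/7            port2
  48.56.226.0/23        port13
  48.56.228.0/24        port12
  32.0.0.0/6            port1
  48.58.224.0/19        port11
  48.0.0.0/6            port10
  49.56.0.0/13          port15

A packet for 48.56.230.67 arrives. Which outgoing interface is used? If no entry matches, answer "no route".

Routes whose prefix contains 48.56.230.67:
  48.0.0.0/6 (48.0.0.0 - 51.255.255.255) -> port10
  48.0.0.0/7 (48.0.0.0 - 49.255.255.255) -> port2
  48.56.0.0/15 (48.56.0.0 - 48.57.255.255) -> port8
  48.56.0.0/16 (48.56.0.0 - 48.56.255.255) -> port14
More-specific entries that do NOT match:
  48.56.230.72/30 (48.56.230.72 - 48.56.230.75) does not contain 48.56.230.67
  48.56.230.68/30 (48.56.230.68 - 48.56.230.71) does not contain 48.56.230.67
  48.56.230.192/28 (48.56.230.192 - 48.56.230.207) does not contain 48.56.230.67
  48.56.230.192/26 (48.56.230.192 - 48.56.230.255) does not contain 48.56.230.67
  48.56.228.0/24 (48.56.228.0 - 48.56.228.255) does not contain 48.56.230.67
  48.56.226.0/23 (48.56.226.0 - 48.56.227.255) does not contain 48.56.230.67
  48.58.224.0/19 (48.58.224.0 - 48.58.255.255) does not contain 48.56.230.67
Longest matching prefix is /16 -> interface port14.

port14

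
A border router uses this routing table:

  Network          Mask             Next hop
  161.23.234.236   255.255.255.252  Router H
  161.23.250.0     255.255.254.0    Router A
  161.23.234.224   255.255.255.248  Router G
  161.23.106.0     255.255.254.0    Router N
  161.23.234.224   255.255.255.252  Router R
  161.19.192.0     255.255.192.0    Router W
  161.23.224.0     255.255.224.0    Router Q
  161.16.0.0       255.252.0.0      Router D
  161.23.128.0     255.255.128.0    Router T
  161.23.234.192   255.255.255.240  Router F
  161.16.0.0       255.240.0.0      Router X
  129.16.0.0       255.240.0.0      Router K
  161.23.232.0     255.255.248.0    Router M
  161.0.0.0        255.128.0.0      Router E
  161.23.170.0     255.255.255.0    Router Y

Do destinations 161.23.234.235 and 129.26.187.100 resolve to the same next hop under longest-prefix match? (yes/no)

no

161.23.234.235: longest match 161.23.232.0/21 -> Router M
129.26.187.100: longest match 129.16.0.0/12 -> Router K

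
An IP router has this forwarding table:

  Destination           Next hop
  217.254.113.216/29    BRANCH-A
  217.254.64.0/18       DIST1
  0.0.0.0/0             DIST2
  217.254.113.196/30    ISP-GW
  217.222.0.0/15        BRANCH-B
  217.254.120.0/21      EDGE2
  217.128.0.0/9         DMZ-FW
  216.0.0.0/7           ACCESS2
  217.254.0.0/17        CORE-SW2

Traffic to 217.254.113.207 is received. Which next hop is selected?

Routes whose prefix contains 217.254.113.207:
  0.0.0.0/0 (default, matches everything) -> DIST2
  216.0.0.0/7 (216.0.0.0 - 217.255.255.255) -> ACCESS2
  217.128.0.0/9 (217.128.0.0 - 217.255.255.255) -> DMZ-FW
  217.254.0.0/17 (217.254.0.0 - 217.254.127.255) -> CORE-SW2
  217.254.64.0/18 (217.254.64.0 - 217.254.127.255) -> DIST1
More-specific entries that do NOT match:
  217.254.113.196/30 (217.254.113.196 - 217.254.113.199) does not contain 217.254.113.207
  217.254.113.216/29 (217.254.113.216 - 217.254.113.223) does not contain 217.254.113.207
  217.254.120.0/21 (217.254.120.0 - 217.254.127.255) does not contain 217.254.113.207
Longest matching prefix is /18 -> next hop DIST1.

DIST1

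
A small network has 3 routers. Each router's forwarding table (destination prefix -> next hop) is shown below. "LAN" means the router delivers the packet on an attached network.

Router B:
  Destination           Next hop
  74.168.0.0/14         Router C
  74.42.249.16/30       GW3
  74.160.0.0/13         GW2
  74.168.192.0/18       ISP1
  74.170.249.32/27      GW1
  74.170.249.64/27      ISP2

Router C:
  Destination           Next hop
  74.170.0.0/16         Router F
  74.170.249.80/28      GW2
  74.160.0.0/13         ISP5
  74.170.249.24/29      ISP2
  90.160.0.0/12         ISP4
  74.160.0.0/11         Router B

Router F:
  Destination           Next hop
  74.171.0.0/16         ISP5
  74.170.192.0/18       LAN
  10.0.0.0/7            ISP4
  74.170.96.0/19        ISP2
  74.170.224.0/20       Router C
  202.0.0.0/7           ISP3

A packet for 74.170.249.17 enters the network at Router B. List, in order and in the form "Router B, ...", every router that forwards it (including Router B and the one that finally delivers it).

Router B, Router C, Router F

At Router B: longest match for 74.170.249.17 is 74.168.0.0/14 -> Router C
At Router C: longest match for 74.170.249.17 is 74.170.0.0/16 -> Router F
At Router F: longest match for 74.170.249.17 is 74.170.192.0/18 -> LAN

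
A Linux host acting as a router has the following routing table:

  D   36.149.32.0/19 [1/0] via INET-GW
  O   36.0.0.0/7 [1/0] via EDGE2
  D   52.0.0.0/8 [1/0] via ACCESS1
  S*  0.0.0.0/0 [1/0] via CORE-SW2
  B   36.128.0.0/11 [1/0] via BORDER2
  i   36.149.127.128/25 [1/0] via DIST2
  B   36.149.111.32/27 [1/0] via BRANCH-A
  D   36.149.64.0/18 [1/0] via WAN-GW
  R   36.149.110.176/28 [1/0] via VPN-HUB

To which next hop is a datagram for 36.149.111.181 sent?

WAN-GW

Routes whose prefix contains 36.149.111.181:
  0.0.0.0/0 (default, matches everything) -> CORE-SW2
  36.0.0.0/7 (36.0.0.0 - 37.255.255.255) -> EDGE2
  36.128.0.0/11 (36.128.0.0 - 36.159.255.255) -> BORDER2
  36.149.64.0/18 (36.149.64.0 - 36.149.127.255) -> WAN-GW
More-specific entries that do NOT match:
  36.149.110.176/28 (36.149.110.176 - 36.149.110.191) does not contain 36.149.111.181
  36.149.111.32/27 (36.149.111.32 - 36.149.111.63) does not contain 36.149.111.181
  36.149.127.128/25 (36.149.127.128 - 36.149.127.255) does not contain 36.149.111.181
  36.149.32.0/19 (36.149.32.0 - 36.149.63.255) does not contain 36.149.111.181
Longest matching prefix is /18 -> next hop WAN-GW.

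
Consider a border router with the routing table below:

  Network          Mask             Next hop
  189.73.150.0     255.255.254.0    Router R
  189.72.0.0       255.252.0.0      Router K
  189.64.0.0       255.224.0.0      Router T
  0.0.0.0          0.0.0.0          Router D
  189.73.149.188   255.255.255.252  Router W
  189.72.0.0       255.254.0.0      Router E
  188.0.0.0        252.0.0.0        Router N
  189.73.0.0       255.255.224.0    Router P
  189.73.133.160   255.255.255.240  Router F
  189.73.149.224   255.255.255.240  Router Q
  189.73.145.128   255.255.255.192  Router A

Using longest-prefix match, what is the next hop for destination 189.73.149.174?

Router E

Routes whose prefix contains 189.73.149.174:
  0.0.0.0/0 (default, matches everything) -> Router D
  188.0.0.0/6 (188.0.0.0 - 191.255.255.255) -> Router N
  189.64.0.0/11 (189.64.0.0 - 189.95.255.255) -> Router T
  189.72.0.0/14 (189.72.0.0 - 189.75.255.255) -> Router K
  189.72.0.0/15 (189.72.0.0 - 189.73.255.255) -> Router E
More-specific entries that do NOT match:
  189.73.149.188/30 (189.73.149.188 - 189.73.149.191) does not contain 189.73.149.174
  189.73.133.160/28 (189.73.133.160 - 189.73.133.175) does not contain 189.73.149.174
  189.73.149.224/28 (189.73.149.224 - 189.73.149.239) does not contain 189.73.149.174
  189.73.145.128/26 (189.73.145.128 - 189.73.145.191) does not contain 189.73.149.174
  189.73.150.0/23 (189.73.150.0 - 189.73.151.255) does not contain 189.73.149.174
  189.73.0.0/19 (189.73.0.0 - 189.73.31.255) does not contain 189.73.149.174
Longest matching prefix is /15 -> next hop Router E.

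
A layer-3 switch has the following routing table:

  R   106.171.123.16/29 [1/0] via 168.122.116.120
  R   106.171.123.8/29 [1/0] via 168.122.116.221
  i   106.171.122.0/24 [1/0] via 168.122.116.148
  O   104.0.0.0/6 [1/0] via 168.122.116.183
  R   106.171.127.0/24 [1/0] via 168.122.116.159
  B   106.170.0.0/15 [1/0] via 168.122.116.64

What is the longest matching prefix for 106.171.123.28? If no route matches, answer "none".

Entries matching 106.171.123.28:
  104.0.0.0/6 (104.0.0.0 - 107.255.255.255)
  106.170.0.0/15 (106.170.0.0 - 106.171.255.255)
Most specific is 106.170.0.0/15.

106.170.0.0/15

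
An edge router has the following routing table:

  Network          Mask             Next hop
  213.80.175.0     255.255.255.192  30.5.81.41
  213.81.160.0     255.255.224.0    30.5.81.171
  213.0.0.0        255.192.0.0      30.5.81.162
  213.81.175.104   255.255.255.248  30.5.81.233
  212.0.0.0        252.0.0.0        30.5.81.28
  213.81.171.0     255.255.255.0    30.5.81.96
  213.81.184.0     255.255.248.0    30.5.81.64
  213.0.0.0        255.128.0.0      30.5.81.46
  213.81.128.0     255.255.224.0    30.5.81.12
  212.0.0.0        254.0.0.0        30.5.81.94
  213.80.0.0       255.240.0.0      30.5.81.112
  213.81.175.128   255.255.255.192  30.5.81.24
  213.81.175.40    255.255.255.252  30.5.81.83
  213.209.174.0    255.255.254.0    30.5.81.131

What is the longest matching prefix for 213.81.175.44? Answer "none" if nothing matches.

213.81.160.0/19

Entries matching 213.81.175.44:
  212.0.0.0/6 (212.0.0.0 - 215.255.255.255)
  212.0.0.0/7 (212.0.0.0 - 213.255.255.255)
  213.0.0.0/9 (213.0.0.0 - 213.127.255.255)
  213.80.0.0/12 (213.80.0.0 - 213.95.255.255)
  213.81.160.0/19 (213.81.160.0 - 213.81.191.255)
Most specific is 213.81.160.0/19.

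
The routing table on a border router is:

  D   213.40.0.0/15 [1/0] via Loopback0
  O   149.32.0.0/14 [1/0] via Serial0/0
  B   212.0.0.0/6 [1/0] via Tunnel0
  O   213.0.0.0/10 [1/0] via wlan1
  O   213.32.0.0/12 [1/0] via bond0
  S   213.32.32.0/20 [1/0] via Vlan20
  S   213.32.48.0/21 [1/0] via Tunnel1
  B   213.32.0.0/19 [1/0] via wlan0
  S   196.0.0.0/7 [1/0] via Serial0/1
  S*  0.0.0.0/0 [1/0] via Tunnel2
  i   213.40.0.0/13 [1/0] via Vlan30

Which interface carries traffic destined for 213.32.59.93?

bond0

Routes whose prefix contains 213.32.59.93:
  0.0.0.0/0 (default, matches everything) -> Tunnel2
  212.0.0.0/6 (212.0.0.0 - 215.255.255.255) -> Tunnel0
  213.0.0.0/10 (213.0.0.0 - 213.63.255.255) -> wlan1
  213.32.0.0/12 (213.32.0.0 - 213.47.255.255) -> bond0
More-specific entries that do NOT match:
  213.32.48.0/21 (213.32.48.0 - 213.32.55.255) does not contain 213.32.59.93
  213.32.32.0/20 (213.32.32.0 - 213.32.47.255) does not contain 213.32.59.93
  213.32.0.0/19 (213.32.0.0 - 213.32.31.255) does not contain 213.32.59.93
  213.40.0.0/15 (213.40.0.0 - 213.41.255.255) does not contain 213.32.59.93
  149.32.0.0/14 (149.32.0.0 - 149.35.255.255) does not contain 213.32.59.93
  213.40.0.0/13 (213.40.0.0 - 213.47.255.255) does not contain 213.32.59.93
Longest matching prefix is /12 -> interface bond0.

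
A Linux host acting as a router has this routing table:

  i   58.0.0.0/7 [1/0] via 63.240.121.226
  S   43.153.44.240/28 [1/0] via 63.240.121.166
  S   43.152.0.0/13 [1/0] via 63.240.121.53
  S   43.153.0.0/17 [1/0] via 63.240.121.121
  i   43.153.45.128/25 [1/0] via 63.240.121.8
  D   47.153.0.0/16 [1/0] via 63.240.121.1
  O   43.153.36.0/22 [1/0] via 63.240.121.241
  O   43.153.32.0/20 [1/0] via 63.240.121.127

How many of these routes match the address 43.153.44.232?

3

Prefixes containing 43.153.44.232:
  43.152.0.0/13 (43.152.0.0 - 43.159.255.255)
  43.153.0.0/17 (43.153.0.0 - 43.153.127.255)
  43.153.32.0/20 (43.153.32.0 - 43.153.47.255)
Total matching entries: 3.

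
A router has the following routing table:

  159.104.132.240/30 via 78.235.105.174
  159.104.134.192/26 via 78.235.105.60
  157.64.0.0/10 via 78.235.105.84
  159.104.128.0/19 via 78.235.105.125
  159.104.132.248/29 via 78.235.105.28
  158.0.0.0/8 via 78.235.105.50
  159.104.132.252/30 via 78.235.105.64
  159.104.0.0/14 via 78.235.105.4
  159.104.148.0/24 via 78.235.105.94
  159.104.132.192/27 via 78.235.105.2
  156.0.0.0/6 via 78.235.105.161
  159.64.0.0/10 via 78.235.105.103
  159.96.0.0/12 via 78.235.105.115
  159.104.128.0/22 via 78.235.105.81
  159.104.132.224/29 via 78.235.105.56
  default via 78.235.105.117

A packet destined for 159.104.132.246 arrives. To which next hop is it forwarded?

78.235.105.125

Routes whose prefix contains 159.104.132.246:
  0.0.0.0/0 (default, matches everything) -> 78.235.105.117
  156.0.0.0/6 (156.0.0.0 - 159.255.255.255) -> 78.235.105.161
  159.64.0.0/10 (159.64.0.0 - 159.127.255.255) -> 78.235.105.103
  159.96.0.0/12 (159.96.0.0 - 159.111.255.255) -> 78.235.105.115
  159.104.0.0/14 (159.104.0.0 - 159.107.255.255) -> 78.235.105.4
  159.104.128.0/19 (159.104.128.0 - 159.104.159.255) -> 78.235.105.125
More-specific entries that do NOT match:
  159.104.132.240/30 (159.104.132.240 - 159.104.132.243) does not contain 159.104.132.246
  159.104.132.252/30 (159.104.132.252 - 159.104.132.255) does not contain 159.104.132.246
  159.104.132.248/29 (159.104.132.248 - 159.104.132.255) does not contain 159.104.132.246
  159.104.132.224/29 (159.104.132.224 - 159.104.132.231) does not contain 159.104.132.246
  159.104.132.192/27 (159.104.132.192 - 159.104.132.223) does not contain 159.104.132.246
  159.104.134.192/26 (159.104.134.192 - 159.104.134.255) does not contain 159.104.132.246
  159.104.148.0/24 (159.104.148.0 - 159.104.148.255) does not contain 159.104.132.246
  159.104.128.0/22 (159.104.128.0 - 159.104.131.255) does not contain 159.104.132.246
Longest matching prefix is /19 -> next hop 78.235.105.125.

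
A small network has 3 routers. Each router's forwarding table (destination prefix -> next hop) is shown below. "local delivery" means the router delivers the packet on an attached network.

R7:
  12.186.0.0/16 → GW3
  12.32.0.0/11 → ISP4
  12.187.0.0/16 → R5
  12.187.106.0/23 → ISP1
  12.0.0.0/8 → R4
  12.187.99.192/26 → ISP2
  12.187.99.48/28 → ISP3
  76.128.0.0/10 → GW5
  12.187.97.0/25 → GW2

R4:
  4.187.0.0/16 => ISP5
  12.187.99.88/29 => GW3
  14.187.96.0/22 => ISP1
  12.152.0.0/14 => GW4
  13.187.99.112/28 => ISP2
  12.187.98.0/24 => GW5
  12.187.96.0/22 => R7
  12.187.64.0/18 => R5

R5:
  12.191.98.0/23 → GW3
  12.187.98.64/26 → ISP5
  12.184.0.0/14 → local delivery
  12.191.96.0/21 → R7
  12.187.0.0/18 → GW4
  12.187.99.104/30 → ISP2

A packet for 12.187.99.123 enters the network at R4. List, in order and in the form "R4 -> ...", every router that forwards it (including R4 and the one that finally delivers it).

R4 -> R7 -> R5

At R4: longest match for 12.187.99.123 is 12.187.96.0/22 -> R7
At R7: longest match for 12.187.99.123 is 12.187.0.0/16 -> R5
At R5: longest match for 12.187.99.123 is 12.184.0.0/14 -> local delivery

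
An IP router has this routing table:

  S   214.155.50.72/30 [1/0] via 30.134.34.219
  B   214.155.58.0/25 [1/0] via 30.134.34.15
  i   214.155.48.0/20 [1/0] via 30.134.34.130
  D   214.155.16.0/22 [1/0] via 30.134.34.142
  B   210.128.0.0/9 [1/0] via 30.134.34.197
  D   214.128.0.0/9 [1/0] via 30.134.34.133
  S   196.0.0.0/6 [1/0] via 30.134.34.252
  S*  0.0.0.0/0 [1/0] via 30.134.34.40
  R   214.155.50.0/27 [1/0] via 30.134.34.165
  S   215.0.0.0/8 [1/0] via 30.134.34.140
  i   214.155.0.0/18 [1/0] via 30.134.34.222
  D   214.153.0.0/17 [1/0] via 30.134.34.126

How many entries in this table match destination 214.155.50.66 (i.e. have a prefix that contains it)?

4

Prefixes containing 214.155.50.66:
  0.0.0.0/0 (default, matches everything)
  214.128.0.0/9 (214.128.0.0 - 214.255.255.255)
  214.155.0.0/18 (214.155.0.0 - 214.155.63.255)
  214.155.48.0/20 (214.155.48.0 - 214.155.63.255)
Total matching entries: 4.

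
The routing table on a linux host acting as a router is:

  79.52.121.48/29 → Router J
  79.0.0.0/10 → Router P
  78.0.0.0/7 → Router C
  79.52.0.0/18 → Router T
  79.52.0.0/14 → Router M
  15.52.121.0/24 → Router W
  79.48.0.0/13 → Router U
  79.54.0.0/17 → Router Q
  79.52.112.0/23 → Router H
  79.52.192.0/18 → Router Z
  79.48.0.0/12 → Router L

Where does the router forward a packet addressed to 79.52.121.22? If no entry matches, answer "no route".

Router M

Routes whose prefix contains 79.52.121.22:
  78.0.0.0/7 (78.0.0.0 - 79.255.255.255) -> Router C
  79.0.0.0/10 (79.0.0.0 - 79.63.255.255) -> Router P
  79.48.0.0/12 (79.48.0.0 - 79.63.255.255) -> Router L
  79.48.0.0/13 (79.48.0.0 - 79.55.255.255) -> Router U
  79.52.0.0/14 (79.52.0.0 - 79.55.255.255) -> Router M
More-specific entries that do NOT match:
  79.52.121.48/29 (79.52.121.48 - 79.52.121.55) does not contain 79.52.121.22
  15.52.121.0/24 (15.52.121.0 - 15.52.121.255) does not contain 79.52.121.22
  79.52.112.0/23 (79.52.112.0 - 79.52.113.255) does not contain 79.52.121.22
  79.52.0.0/18 (79.52.0.0 - 79.52.63.255) does not contain 79.52.121.22
  79.52.192.0/18 (79.52.192.0 - 79.52.255.255) does not contain 79.52.121.22
  79.54.0.0/17 (79.54.0.0 - 79.54.127.255) does not contain 79.52.121.22
Longest matching prefix is /14 -> next hop Router M.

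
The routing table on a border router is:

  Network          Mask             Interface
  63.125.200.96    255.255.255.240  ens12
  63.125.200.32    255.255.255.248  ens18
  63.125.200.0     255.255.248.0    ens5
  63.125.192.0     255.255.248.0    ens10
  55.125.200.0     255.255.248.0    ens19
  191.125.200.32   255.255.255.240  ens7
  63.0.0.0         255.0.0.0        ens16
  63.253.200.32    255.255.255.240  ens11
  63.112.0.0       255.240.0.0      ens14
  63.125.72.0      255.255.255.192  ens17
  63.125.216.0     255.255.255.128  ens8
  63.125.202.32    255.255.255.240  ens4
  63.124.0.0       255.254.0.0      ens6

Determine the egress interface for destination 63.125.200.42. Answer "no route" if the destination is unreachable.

Routes whose prefix contains 63.125.200.42:
  63.0.0.0/8 (63.0.0.0 - 63.255.255.255) -> ens16
  63.112.0.0/12 (63.112.0.0 - 63.127.255.255) -> ens14
  63.124.0.0/15 (63.124.0.0 - 63.125.255.255) -> ens6
  63.125.200.0/21 (63.125.200.0 - 63.125.207.255) -> ens5
More-specific entries that do NOT match:
  63.125.200.32/29 (63.125.200.32 - 63.125.200.39) does not contain 63.125.200.42
  63.125.200.96/28 (63.125.200.96 - 63.125.200.111) does not contain 63.125.200.42
  191.125.200.32/28 (191.125.200.32 - 191.125.200.47) does not contain 63.125.200.42
  63.253.200.32/28 (63.253.200.32 - 63.253.200.47) does not contain 63.125.200.42
  63.125.202.32/28 (63.125.202.32 - 63.125.202.47) does not contain 63.125.200.42
  63.125.72.0/26 (63.125.72.0 - 63.125.72.63) does not contain 63.125.200.42
  63.125.216.0/25 (63.125.216.0 - 63.125.216.127) does not contain 63.125.200.42
Longest matching prefix is /21 -> interface ens5.

ens5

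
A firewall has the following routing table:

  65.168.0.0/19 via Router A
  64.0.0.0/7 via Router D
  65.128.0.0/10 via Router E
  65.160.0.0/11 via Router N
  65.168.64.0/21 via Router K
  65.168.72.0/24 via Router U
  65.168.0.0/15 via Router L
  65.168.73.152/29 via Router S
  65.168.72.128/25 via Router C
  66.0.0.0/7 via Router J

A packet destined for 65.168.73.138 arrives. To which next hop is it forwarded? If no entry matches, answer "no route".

Routes whose prefix contains 65.168.73.138:
  64.0.0.0/7 (64.0.0.0 - 65.255.255.255) -> Router D
  65.128.0.0/10 (65.128.0.0 - 65.191.255.255) -> Router E
  65.160.0.0/11 (65.160.0.0 - 65.191.255.255) -> Router N
  65.168.0.0/15 (65.168.0.0 - 65.169.255.255) -> Router L
More-specific entries that do NOT match:
  65.168.73.152/29 (65.168.73.152 - 65.168.73.159) does not contain 65.168.73.138
  65.168.72.128/25 (65.168.72.128 - 65.168.72.255) does not contain 65.168.73.138
  65.168.72.0/24 (65.168.72.0 - 65.168.72.255) does not contain 65.168.73.138
  65.168.64.0/21 (65.168.64.0 - 65.168.71.255) does not contain 65.168.73.138
  65.168.0.0/19 (65.168.0.0 - 65.168.31.255) does not contain 65.168.73.138
Longest matching prefix is /15 -> next hop Router L.

Router L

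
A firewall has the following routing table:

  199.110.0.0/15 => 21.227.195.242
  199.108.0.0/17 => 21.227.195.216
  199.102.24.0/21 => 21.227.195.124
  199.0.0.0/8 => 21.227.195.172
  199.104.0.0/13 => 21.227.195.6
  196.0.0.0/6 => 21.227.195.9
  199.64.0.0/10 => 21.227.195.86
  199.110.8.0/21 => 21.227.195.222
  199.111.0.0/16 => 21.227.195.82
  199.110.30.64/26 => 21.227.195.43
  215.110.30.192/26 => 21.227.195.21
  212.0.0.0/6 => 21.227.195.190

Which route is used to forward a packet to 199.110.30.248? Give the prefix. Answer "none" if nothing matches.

Entries matching 199.110.30.248:
  196.0.0.0/6 (196.0.0.0 - 199.255.255.255)
  199.0.0.0/8 (199.0.0.0 - 199.255.255.255)
  199.64.0.0/10 (199.64.0.0 - 199.127.255.255)
  199.104.0.0/13 (199.104.0.0 - 199.111.255.255)
  199.110.0.0/15 (199.110.0.0 - 199.111.255.255)
Most specific is 199.110.0.0/15.

199.110.0.0/15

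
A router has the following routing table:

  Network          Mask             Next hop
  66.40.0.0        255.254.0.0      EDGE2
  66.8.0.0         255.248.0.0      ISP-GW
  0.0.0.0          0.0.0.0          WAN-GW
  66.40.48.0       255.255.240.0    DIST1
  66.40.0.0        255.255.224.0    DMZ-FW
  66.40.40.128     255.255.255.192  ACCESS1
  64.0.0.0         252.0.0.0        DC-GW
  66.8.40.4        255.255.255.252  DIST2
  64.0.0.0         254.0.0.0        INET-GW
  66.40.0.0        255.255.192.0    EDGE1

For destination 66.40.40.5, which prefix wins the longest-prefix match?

Entries matching 66.40.40.5:
  0.0.0.0/0 (default, matches everything)
  64.0.0.0/6 (64.0.0.0 - 67.255.255.255)
  66.40.0.0/15 (66.40.0.0 - 66.41.255.255)
  66.40.0.0/18 (66.40.0.0 - 66.40.63.255)
Most specific is 66.40.0.0/18.

66.40.0.0/18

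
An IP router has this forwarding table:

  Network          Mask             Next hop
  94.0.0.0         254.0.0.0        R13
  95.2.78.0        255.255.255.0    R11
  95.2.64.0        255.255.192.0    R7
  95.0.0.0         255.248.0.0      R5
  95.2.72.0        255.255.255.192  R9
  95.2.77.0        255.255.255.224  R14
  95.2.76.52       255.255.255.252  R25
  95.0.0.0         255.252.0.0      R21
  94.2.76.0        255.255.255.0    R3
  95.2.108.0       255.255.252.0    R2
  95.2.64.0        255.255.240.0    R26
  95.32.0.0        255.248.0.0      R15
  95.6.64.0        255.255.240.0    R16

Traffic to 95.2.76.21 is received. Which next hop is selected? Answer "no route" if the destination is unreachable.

Routes whose prefix contains 95.2.76.21:
  94.0.0.0/7 (94.0.0.0 - 95.255.255.255) -> R13
  95.0.0.0/13 (95.0.0.0 - 95.7.255.255) -> R5
  95.0.0.0/14 (95.0.0.0 - 95.3.255.255) -> R21
  95.2.64.0/18 (95.2.64.0 - 95.2.127.255) -> R7
  95.2.64.0/20 (95.2.64.0 - 95.2.79.255) -> R26
More-specific entries that do NOT match:
  95.2.76.52/30 (95.2.76.52 - 95.2.76.55) does not contain 95.2.76.21
  95.2.77.0/27 (95.2.77.0 - 95.2.77.31) does not contain 95.2.76.21
  95.2.72.0/26 (95.2.72.0 - 95.2.72.63) does not contain 95.2.76.21
  95.2.78.0/24 (95.2.78.0 - 95.2.78.255) does not contain 95.2.76.21
  94.2.76.0/24 (94.2.76.0 - 94.2.76.255) does not contain 95.2.76.21
  95.2.108.0/22 (95.2.108.0 - 95.2.111.255) does not contain 95.2.76.21
Longest matching prefix is /20 -> next hop R26.

R26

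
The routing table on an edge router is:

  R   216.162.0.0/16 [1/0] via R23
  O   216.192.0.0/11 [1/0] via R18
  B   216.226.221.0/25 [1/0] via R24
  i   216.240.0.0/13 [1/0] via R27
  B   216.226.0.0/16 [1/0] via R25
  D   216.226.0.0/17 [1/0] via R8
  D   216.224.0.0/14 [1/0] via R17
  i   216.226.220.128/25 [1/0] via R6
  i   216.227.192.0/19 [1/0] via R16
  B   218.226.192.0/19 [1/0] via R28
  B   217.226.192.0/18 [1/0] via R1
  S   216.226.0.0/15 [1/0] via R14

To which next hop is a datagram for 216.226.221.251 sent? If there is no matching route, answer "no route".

Routes whose prefix contains 216.226.221.251:
  216.224.0.0/14 (216.224.0.0 - 216.227.255.255) -> R17
  216.226.0.0/15 (216.226.0.0 - 216.227.255.255) -> R14
  216.226.0.0/16 (216.226.0.0 - 216.226.255.255) -> R25
More-specific entries that do NOT match:
  216.226.221.0/25 (216.226.221.0 - 216.226.221.127) does not contain 216.226.221.251
  216.226.220.128/25 (216.226.220.128 - 216.226.220.255) does not contain 216.226.221.251
  216.227.192.0/19 (216.227.192.0 - 216.227.223.255) does not contain 216.226.221.251
  218.226.192.0/19 (218.226.192.0 - 218.226.223.255) does not contain 216.226.221.251
  217.226.192.0/18 (217.226.192.0 - 217.226.255.255) does not contain 216.226.221.251
  216.226.0.0/17 (216.226.0.0 - 216.226.127.255) does not contain 216.226.221.251
Longest matching prefix is /16 -> next hop R25.

R25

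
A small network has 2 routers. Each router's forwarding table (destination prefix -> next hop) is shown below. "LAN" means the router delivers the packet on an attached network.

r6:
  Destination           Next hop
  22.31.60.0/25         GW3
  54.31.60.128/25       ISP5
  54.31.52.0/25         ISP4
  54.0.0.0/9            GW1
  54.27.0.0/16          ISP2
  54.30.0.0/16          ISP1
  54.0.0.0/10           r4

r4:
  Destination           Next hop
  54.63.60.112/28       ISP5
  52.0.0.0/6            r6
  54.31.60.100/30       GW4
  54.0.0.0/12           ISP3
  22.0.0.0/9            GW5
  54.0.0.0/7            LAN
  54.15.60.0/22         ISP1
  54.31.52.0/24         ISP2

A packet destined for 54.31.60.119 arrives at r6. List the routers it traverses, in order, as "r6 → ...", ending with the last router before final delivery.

At r6: longest match for 54.31.60.119 is 54.0.0.0/10 -> r4
At r4: longest match for 54.31.60.119 is 54.0.0.0/7 -> LAN

r6 → r4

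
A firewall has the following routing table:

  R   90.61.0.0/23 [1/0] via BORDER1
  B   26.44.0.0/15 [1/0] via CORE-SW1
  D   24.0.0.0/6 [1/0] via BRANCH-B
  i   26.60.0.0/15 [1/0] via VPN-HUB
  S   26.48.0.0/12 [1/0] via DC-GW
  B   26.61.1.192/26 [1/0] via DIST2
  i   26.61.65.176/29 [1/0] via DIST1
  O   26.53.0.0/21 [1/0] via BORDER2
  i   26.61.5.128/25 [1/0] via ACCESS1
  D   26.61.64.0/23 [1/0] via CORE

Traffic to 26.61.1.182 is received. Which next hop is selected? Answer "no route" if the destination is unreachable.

Routes whose prefix contains 26.61.1.182:
  24.0.0.0/6 (24.0.0.0 - 27.255.255.255) -> BRANCH-B
  26.48.0.0/12 (26.48.0.0 - 26.63.255.255) -> DC-GW
  26.60.0.0/15 (26.60.0.0 - 26.61.255.255) -> VPN-HUB
More-specific entries that do NOT match:
  26.61.65.176/29 (26.61.65.176 - 26.61.65.183) does not contain 26.61.1.182
  26.61.1.192/26 (26.61.1.192 - 26.61.1.255) does not contain 26.61.1.182
  26.61.5.128/25 (26.61.5.128 - 26.61.5.255) does not contain 26.61.1.182
  90.61.0.0/23 (90.61.0.0 - 90.61.1.255) does not contain 26.61.1.182
  26.61.64.0/23 (26.61.64.0 - 26.61.65.255) does not contain 26.61.1.182
  26.53.0.0/21 (26.53.0.0 - 26.53.7.255) does not contain 26.61.1.182
Longest matching prefix is /15 -> next hop VPN-HUB.

VPN-HUB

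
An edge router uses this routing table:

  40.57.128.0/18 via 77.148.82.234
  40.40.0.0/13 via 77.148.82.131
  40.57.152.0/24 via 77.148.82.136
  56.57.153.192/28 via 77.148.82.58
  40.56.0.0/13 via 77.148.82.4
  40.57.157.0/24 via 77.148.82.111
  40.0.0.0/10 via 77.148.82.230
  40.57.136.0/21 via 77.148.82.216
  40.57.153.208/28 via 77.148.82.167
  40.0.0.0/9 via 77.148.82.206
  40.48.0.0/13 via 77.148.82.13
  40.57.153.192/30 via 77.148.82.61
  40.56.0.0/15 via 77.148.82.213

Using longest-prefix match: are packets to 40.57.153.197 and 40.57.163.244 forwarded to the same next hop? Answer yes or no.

40.57.153.197: longest match 40.57.128.0/18 -> 77.148.82.234
40.57.163.244: longest match 40.57.128.0/18 -> 77.148.82.234

yes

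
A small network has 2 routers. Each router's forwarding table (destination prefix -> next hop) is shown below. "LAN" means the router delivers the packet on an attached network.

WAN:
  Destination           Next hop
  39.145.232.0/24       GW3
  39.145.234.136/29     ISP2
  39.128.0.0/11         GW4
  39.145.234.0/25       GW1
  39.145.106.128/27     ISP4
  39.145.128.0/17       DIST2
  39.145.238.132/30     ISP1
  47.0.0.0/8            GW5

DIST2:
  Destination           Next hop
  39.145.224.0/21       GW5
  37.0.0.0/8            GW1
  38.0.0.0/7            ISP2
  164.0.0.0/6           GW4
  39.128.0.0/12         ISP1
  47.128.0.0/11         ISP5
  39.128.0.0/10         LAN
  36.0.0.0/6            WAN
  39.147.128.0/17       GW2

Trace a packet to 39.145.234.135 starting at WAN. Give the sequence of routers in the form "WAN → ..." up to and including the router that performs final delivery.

WAN → DIST2

At WAN: longest match for 39.145.234.135 is 39.145.128.0/17 -> DIST2
At DIST2: longest match for 39.145.234.135 is 39.128.0.0/10 -> LAN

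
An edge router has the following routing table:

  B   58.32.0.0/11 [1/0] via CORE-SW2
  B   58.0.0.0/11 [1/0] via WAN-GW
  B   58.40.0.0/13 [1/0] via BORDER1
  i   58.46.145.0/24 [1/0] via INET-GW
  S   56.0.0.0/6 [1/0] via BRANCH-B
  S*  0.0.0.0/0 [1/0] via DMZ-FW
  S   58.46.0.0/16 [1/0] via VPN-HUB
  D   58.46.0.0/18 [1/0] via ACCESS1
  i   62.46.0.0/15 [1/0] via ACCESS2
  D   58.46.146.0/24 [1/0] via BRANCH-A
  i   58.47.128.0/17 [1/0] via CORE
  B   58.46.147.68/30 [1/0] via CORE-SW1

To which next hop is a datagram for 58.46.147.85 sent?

Routes whose prefix contains 58.46.147.85:
  0.0.0.0/0 (default, matches everything) -> DMZ-FW
  56.0.0.0/6 (56.0.0.0 - 59.255.255.255) -> BRANCH-B
  58.32.0.0/11 (58.32.0.0 - 58.63.255.255) -> CORE-SW2
  58.40.0.0/13 (58.40.0.0 - 58.47.255.255) -> BORDER1
  58.46.0.0/16 (58.46.0.0 - 58.46.255.255) -> VPN-HUB
More-specific entries that do NOT match:
  58.46.147.68/30 (58.46.147.68 - 58.46.147.71) does not contain 58.46.147.85
  58.46.145.0/24 (58.46.145.0 - 58.46.145.255) does not contain 58.46.147.85
  58.46.146.0/24 (58.46.146.0 - 58.46.146.255) does not contain 58.46.147.85
  58.46.0.0/18 (58.46.0.0 - 58.46.63.255) does not contain 58.46.147.85
  58.47.128.0/17 (58.47.128.0 - 58.47.255.255) does not contain 58.46.147.85
Longest matching prefix is /16 -> next hop VPN-HUB.

VPN-HUB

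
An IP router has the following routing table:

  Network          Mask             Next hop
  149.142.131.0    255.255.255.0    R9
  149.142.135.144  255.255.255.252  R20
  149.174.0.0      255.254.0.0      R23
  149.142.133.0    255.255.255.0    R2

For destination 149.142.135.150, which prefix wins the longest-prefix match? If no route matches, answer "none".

none

149.142.135.150 is outside every listed prefix and there is no default route.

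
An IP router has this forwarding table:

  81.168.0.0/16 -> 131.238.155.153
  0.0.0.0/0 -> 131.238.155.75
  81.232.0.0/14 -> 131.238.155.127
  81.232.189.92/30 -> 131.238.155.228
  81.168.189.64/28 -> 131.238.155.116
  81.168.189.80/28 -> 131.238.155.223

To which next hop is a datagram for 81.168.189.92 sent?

Routes whose prefix contains 81.168.189.92:
  0.0.0.0/0 (default, matches everything) -> 131.238.155.75
  81.168.0.0/16 (81.168.0.0 - 81.168.255.255) -> 131.238.155.153
  81.168.189.80/28 (81.168.189.80 - 81.168.189.95) -> 131.238.155.223
More-specific entries that do NOT match:
  81.232.189.92/30 (81.232.189.92 - 81.232.189.95) does not contain 81.168.189.92
Longest matching prefix is /28 -> next hop 131.238.155.223.

131.238.155.223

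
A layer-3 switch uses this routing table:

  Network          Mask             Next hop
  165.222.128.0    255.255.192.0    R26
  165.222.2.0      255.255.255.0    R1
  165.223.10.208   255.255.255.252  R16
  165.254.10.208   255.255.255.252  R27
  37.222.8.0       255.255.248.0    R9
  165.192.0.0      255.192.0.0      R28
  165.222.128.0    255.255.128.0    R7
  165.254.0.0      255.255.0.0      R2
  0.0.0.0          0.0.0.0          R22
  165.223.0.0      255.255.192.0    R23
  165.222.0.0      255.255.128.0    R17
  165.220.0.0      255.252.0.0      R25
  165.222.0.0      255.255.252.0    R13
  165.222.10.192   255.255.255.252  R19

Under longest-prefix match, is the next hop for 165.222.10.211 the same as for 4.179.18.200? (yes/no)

165.222.10.211: longest match 165.222.0.0/17 -> R17
4.179.18.200: longest match 0.0.0.0/0 -> R22

no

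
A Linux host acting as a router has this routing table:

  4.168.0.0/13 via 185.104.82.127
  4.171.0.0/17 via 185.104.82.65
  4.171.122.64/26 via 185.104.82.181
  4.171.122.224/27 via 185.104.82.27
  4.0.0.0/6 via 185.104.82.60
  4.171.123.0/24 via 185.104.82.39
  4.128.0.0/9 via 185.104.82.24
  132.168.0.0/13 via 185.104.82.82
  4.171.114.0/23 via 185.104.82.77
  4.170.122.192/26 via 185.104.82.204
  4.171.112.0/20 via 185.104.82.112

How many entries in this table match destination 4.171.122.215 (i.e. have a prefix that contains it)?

Prefixes containing 4.171.122.215:
  4.0.0.0/6 (4.0.0.0 - 7.255.255.255)
  4.128.0.0/9 (4.128.0.0 - 4.255.255.255)
  4.168.0.0/13 (4.168.0.0 - 4.175.255.255)
  4.171.0.0/17 (4.171.0.0 - 4.171.127.255)
  4.171.112.0/20 (4.171.112.0 - 4.171.127.255)
Total matching entries: 5.

5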